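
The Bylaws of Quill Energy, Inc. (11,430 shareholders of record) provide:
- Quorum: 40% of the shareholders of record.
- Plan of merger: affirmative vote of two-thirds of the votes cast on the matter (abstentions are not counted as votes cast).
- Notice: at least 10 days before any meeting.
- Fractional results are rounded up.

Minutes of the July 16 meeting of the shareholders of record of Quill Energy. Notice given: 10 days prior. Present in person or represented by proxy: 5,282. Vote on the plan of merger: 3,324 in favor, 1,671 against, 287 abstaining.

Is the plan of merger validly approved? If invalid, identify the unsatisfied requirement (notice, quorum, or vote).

Notice: 10 days given; 10 required. Satisfied.
Quorum: 40% of 11,430 = 4,572; 5,282 present. Satisfied.
Vote: requires two-thirds of the votes cast (5,282 − 287 abstaining = 4,995); 2/3 of 4995 = 3330, so 3,330 needed; 3,324 in favor. Not satisfied.

Invalid — vote requirement not satisfied.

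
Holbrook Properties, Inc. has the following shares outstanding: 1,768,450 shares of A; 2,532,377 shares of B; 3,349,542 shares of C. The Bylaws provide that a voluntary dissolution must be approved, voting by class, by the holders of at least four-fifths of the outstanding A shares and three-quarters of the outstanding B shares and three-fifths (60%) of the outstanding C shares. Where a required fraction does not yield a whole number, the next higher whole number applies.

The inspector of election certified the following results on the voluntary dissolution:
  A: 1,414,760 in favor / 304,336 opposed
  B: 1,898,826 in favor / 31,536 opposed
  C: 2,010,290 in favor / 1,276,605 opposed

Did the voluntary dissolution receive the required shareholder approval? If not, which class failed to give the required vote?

A: 4/5 of 1768450 = 1414760; 1,414,760 required, 1,414,760 in favor — approved.
B: 3/4 of 2532377 = 1899282.75, rounded up to 1899283; 1,899,283 required, 1,898,826 in favor — not approved.
C: 3/5 of 3349542 = 2009725.20, rounded up to 2009726; 2,009,726 required, 2,010,290 in favor — approved.

Not approved — the B shares did not give the required vote.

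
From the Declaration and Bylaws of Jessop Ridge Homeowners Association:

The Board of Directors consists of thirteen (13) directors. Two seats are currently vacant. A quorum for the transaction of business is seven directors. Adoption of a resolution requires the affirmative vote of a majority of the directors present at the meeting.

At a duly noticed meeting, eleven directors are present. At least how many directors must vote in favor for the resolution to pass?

The resolution requires a majority of the directors present (11).
A majority of 11 is 6.

6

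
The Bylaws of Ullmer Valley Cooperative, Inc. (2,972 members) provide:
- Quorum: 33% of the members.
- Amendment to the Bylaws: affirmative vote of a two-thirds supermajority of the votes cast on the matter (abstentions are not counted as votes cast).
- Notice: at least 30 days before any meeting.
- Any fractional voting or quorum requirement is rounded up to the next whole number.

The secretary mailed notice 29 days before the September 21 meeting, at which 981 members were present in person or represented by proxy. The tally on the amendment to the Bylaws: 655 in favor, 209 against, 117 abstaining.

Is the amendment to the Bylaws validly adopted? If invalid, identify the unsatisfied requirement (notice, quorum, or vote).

Invalid — notice requirement not satisfied.

Notice: 29 days given; 30 required. Not satisfied.
Quorum: 33% of 2,972 = 980.76, rounded up to 981; 981 present. Satisfied.
Vote: requires two-thirds of the votes cast (981 − 117 abstaining = 864); 2/3 of 864 = 576, so 576 needed; 655 in favor. Satisfied.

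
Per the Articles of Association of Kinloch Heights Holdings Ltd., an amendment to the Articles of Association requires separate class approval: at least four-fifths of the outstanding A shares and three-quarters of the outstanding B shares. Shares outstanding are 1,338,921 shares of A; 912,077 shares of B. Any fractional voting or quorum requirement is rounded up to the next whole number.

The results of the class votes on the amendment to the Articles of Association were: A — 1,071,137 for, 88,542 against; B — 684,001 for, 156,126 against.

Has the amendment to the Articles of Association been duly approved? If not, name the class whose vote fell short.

Not approved — the B shares did not give the required vote.

A: 4/5 of 1338921 = 1071136.80, rounded up to 1071137; 1,071,137 required, 1,071,137 in favor — approved.
B: 3/4 of 912077 = 684057.75, rounded up to 684058; 684,058 required, 684,001 in favor — not approved.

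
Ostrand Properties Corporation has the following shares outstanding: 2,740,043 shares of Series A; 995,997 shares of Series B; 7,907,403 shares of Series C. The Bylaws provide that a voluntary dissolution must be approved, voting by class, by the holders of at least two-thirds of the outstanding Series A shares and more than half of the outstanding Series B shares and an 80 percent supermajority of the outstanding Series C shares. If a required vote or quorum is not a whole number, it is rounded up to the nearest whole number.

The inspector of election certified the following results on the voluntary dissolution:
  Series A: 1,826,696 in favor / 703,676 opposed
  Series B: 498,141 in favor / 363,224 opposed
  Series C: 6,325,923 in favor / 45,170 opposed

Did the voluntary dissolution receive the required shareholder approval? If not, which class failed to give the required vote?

Series A: 2/3 of 2740043 = 1826695.33, rounded up to 1826696; 1,826,696 required, 1,826,696 in favor — approved.
Series B: a majority of 995997 is 497999; 497,999 required, 498,141 in favor — approved.
Series C: 4/5 of 7907403 = 6325922.40, rounded up to 6325923; 6,325,923 required, 6,325,923 in favor — approved.

Approved — every class gave the required vote.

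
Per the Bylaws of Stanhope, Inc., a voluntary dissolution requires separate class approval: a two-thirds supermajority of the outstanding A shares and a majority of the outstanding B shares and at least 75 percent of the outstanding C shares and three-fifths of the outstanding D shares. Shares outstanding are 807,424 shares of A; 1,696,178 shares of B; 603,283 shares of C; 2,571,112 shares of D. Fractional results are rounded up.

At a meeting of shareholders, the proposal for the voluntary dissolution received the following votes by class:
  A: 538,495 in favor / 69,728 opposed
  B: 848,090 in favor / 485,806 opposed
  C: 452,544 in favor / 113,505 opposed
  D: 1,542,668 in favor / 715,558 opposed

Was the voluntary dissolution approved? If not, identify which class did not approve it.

A: 2/3 of 807424 = 538282.67, rounded up to 538283; 538,283 required, 538,495 in favor — approved.
B: a majority of 1696178 is 848090; 848,090 required, 848,090 in favor — approved.
C: 3/4 of 603283 = 452462.25, rounded up to 452463; 452,463 required, 452,544 in favor — approved.
D: 3/5 of 2571112 = 1542667.20, rounded up to 1542668; 1,542,668 required, 1,542,668 in favor — approved.

Approved — every class gave the required vote.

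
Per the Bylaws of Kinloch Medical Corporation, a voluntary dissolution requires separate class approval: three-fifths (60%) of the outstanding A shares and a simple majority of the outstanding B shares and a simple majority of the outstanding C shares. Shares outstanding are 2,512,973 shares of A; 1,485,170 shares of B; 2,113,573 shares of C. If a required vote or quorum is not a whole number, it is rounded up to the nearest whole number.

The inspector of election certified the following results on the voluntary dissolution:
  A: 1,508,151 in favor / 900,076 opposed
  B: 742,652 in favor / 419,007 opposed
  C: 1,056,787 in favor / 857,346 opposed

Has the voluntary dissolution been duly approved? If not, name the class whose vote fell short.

Approved — every class gave the required vote.

A: 3/5 of 2512973 = 1507783.80, rounded up to 1507784; 1,507,784 required, 1,508,151 in favor — approved.
B: a majority of 1485170 is 742586; 742,586 required, 742,652 in favor — approved.
C: a majority of 2113573 is 1056787; 1,056,787 required, 1,056,787 in favor — approved.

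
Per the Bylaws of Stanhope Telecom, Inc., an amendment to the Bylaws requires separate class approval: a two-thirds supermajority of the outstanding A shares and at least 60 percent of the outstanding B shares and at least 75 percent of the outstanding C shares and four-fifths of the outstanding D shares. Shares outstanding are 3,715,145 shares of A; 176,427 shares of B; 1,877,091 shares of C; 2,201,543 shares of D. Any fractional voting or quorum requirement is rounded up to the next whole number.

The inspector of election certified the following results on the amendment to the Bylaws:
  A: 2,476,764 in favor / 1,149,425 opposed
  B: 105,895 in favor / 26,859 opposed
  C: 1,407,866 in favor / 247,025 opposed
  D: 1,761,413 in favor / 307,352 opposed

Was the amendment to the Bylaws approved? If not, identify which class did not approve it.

A: 2/3 of 3715145 = 2476763.33, rounded up to 2476764; 2,476,764 required, 2,476,764 in favor — approved.
B: 3/5 of 176427 = 105856.20, rounded up to 105857; 105,857 required, 105,895 in favor — approved.
C: 3/4 of 1877091 = 1407818.25, rounded up to 1407819; 1,407,819 required, 1,407,866 in favor — approved.
D: 4/5 of 2201543 = 1761234.40, rounded up to 1761235; 1,761,235 required, 1,761,413 in favor — approved.

Approved — every class gave the required vote.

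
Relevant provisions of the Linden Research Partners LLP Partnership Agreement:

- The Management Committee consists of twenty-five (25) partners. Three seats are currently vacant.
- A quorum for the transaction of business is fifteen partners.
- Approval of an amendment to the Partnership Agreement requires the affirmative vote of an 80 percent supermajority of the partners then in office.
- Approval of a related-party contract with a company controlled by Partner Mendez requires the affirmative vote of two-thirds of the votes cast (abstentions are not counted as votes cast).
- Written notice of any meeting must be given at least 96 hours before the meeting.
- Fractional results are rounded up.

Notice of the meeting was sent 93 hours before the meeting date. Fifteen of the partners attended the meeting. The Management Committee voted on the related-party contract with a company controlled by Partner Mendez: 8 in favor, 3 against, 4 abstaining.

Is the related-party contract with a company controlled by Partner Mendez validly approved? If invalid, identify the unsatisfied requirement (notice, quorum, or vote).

Notice: 93 hours given; 96 required (93 < 96). Not satisfied.
Quorum: 15 present; quorum is 15. Satisfied.
Vote: the related-party contract with a company controlled by Partner Mendez requires two-thirds of the votes cast (15 present − 4 abstaining = 11). 2/3 of 11 = 7.33, rounded up to 8, so 8 affirmative votes are needed; 8 voted in favor. Satisfied.

Invalid — notice requirement not satisfied.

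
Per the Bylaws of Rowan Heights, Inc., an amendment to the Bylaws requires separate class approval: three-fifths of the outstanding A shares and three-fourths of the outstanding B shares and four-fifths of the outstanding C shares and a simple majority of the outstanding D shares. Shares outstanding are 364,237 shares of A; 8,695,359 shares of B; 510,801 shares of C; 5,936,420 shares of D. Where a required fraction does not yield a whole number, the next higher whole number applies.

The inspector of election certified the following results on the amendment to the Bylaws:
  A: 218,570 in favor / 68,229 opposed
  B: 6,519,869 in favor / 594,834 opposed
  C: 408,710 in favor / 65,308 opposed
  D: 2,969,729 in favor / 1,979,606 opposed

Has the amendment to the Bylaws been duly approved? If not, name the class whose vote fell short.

Not approved — the B shares did not give the required vote.

A: 3/5 of 364237 = 218542.20, rounded up to 218543; 218,543 required, 218,570 in favor — approved.
B: 3/4 of 8695359 = 6521519.25, rounded up to 6521520; 6,521,520 required, 6,519,869 in favor — not approved.
C: 4/5 of 510801 = 408640.80, rounded up to 408641; 408,641 required, 408,710 in favor — approved.
D: a majority of 5936420 is 2968211; 2,968,211 required, 2,969,729 in favor — approved.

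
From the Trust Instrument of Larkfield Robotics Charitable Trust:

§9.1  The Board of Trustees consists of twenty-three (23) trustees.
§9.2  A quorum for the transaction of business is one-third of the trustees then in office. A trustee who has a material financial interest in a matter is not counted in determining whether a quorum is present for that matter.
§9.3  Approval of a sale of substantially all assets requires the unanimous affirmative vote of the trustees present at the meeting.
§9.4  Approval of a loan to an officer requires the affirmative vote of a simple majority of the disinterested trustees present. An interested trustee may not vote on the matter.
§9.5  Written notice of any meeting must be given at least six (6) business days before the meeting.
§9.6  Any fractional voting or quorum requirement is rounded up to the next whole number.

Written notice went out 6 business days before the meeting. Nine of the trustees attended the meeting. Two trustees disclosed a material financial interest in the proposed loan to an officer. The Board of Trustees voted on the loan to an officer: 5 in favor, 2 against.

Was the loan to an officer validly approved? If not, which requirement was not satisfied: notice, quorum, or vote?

Invalid — quorum requirement not satisfied.

Notice: 6 business days given; 6 required (6 ≥ 6). Satisfied.
Quorum: 9 present, but the 2 interested trustees do not count, leaving 7. Quorum is 8. Not satisfied.
Vote: the loan to an officer requires a majority of the disinterested trustees present (9 − 2 = 7). A majority of 7 is 4, so 4 affirmative votes are needed; 5 voted in favor. Satisfied. (Moot — without a quorum no business can be validly transacted.)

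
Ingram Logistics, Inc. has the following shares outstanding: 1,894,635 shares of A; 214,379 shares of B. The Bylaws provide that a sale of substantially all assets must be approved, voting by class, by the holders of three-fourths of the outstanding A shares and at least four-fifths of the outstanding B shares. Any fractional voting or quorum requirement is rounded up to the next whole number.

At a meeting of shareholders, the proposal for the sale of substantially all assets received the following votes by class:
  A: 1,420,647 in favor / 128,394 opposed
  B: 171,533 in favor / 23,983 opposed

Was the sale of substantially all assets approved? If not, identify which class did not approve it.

Not approved — the A shares did not give the required vote.

A: 3/4 of 1894635 = 1420976.25, rounded up to 1420977; 1,420,977 required, 1,420,647 in favor — not approved.
B: 4/5 of 214379 = 171503.20, rounded up to 171504; 171,504 required, 171,533 in favor — approved.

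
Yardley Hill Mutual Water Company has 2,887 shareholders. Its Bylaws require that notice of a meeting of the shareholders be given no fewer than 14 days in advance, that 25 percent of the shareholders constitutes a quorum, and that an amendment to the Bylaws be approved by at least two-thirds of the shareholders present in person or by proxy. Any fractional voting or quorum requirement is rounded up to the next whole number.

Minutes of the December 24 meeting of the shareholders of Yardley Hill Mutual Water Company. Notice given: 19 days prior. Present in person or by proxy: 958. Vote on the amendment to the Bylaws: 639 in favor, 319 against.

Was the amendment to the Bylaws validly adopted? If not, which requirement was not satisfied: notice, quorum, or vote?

Valid — all requirements satisfied.

Notice: 19 days given; 14 required. Satisfied.
Quorum: 25% of 2,887 = 721.75, rounded up to 722; 958 present. Satisfied.
Vote: requires two-thirds of those present (958); 2/3 of 958 = 638.67, rounded up to 639, so 639 needed; 639 in favor. Satisfied.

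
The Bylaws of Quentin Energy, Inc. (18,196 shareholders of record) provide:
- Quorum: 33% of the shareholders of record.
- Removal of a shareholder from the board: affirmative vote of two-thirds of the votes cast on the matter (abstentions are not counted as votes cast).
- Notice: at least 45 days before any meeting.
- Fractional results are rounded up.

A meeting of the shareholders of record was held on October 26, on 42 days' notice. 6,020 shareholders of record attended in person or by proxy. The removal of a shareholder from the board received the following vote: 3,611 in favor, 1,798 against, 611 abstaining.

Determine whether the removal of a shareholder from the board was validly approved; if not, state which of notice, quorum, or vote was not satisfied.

Invalid — notice requirement not satisfied.

Notice: 42 days given; 45 required. Not satisfied.
Quorum: 33% of 18,196 = 6,004.68, rounded up to 6,005; 6,020 present. Satisfied.
Vote: requires two-thirds of the votes cast (6,020 − 611 abstaining = 5,409); 2/3 of 5409 = 3606, so 3,606 needed; 3,611 in favor. Satisfied.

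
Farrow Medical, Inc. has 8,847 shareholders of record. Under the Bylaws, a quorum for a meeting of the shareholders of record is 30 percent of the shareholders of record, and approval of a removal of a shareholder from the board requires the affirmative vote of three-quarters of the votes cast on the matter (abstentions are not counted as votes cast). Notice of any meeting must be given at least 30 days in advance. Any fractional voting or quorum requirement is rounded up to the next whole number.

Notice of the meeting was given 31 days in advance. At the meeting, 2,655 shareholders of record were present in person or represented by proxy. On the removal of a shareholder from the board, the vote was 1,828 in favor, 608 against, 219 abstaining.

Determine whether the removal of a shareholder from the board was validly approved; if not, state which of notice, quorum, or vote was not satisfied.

Valid — all requirements satisfied.

Notice: 31 days given; 30 required. Satisfied.
Quorum: 30% of 8,847 = 2,654.10, rounded up to 2,655; 2,655 present. Satisfied.
Vote: requires three-fourths of the votes cast (2,655 − 219 abstaining = 2,436); 3/4 of 2436 = 1827, so 1,827 needed; 1,828 in favor. Satisfied.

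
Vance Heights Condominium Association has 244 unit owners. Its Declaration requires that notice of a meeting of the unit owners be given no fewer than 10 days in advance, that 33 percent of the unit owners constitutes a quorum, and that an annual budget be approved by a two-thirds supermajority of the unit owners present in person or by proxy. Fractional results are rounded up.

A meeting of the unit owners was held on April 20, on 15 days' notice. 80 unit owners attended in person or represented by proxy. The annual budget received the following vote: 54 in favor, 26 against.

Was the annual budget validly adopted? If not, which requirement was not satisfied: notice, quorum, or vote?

Notice: 15 days given; 10 required. Satisfied.
Quorum: 33% of 244 = 80.52, rounded up to 81; 80 present. Not satisfied.
Vote: requires two-thirds of those present (80); 2/3 of 80 = 53.33, rounded up to 54, so 54 needed; 54 in favor. Satisfied.

Invalid — quorum requirement not satisfied.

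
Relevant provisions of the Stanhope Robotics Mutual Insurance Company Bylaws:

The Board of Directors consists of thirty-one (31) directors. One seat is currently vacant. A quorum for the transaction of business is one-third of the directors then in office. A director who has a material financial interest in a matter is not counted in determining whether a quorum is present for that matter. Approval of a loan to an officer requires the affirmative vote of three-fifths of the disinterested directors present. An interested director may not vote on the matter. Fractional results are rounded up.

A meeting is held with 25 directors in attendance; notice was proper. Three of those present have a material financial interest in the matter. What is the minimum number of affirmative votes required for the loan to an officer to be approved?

14

The loan to an officer requires three-fifths of the disinterested directors present (25 − 3 = 22).
3/5 of 22 = 13.20, rounded up to 14.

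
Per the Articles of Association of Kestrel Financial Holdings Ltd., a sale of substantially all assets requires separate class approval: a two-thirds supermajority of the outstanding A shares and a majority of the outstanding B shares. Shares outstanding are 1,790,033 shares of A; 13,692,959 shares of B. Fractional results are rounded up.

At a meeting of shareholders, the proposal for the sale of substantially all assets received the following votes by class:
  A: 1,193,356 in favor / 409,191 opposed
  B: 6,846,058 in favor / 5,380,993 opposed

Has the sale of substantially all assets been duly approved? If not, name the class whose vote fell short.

Not approved — the B shares did not give the required vote.

A: 2/3 of 1790033 = 1193355.33, rounded up to 1193356; 1,193,356 required, 1,193,356 in favor — approved.
B: a majority of 13692959 is 6846480; 6,846,480 required, 6,846,058 in favor — not approved.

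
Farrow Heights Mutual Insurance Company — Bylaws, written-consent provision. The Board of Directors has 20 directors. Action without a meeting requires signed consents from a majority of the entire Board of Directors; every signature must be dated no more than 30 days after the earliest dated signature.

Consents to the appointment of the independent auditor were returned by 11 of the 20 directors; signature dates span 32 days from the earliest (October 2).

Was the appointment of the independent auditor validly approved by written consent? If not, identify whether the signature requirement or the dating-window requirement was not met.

Signatures required: a majority of 20 — a majority of 20 is 11, so 11 needed; 11 signed. Sufficient.
Dating window: the latest signature is 32 days after the earliest; the limit is 30 days. Outside the window.

Not effective — dating-window requirement not satisfied.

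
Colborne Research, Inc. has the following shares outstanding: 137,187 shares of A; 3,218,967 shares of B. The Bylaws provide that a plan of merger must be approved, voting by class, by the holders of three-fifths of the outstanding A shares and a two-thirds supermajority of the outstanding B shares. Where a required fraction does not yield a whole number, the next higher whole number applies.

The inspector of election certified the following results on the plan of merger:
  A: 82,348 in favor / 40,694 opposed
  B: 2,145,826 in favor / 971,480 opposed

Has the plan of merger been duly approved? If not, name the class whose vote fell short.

A: 3/5 of 137187 = 82312.20, rounded up to 82313; 82,313 required, 82,348 in favor — approved.
B: 2/3 of 3218967 = 2145978; 2,145,978 required, 2,145,826 in favor — not approved.

Not approved — the B shares did not give the required vote.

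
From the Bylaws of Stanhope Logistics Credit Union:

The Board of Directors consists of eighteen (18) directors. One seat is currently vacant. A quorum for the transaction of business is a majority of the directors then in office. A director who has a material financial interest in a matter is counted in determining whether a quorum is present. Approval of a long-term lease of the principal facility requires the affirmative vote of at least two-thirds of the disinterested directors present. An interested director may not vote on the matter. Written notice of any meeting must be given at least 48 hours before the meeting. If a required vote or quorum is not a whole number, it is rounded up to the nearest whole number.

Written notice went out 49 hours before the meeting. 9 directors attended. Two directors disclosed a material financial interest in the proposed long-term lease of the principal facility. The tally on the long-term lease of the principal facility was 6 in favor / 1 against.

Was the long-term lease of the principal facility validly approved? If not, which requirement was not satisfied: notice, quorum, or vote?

Notice: 49 hours given; 48 required (49 ≥ 48). Satisfied.
Quorum: 9 present (interested directors count toward quorum); quorum is 9. Satisfied.
Vote: the long-term lease of the principal facility requires two-thirds of the disinterested directors present (9 − 2 = 7). 2/3 of 7 = 4.67, rounded up to 5, so 5 affirmative votes are needed; 6 voted in favor. Satisfied.

Valid — all requirements satisfied.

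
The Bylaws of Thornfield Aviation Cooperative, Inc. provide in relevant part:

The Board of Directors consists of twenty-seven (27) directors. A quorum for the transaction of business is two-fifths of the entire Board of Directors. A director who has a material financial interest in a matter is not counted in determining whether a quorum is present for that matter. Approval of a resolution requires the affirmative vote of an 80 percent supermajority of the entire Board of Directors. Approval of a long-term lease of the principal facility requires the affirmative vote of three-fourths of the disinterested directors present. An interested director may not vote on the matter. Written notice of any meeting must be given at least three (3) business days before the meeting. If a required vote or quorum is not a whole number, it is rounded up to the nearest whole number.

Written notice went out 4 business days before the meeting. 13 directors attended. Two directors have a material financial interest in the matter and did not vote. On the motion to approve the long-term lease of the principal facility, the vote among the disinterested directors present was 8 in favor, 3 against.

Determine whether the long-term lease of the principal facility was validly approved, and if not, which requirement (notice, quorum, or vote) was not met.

Invalid — vote requirement not satisfied.

Notice: 4 business days given; 3 required (4 ≥ 3). Satisfied.
Quorum: 13 present, but the 2 interested directors do not count, leaving 11. Quorum is 11. Satisfied.
Vote: the long-term lease of the principal facility requires three-fourths of the disinterested directors present (13 − 2 = 11). 3/4 of 11 = 8.25, rounded up to 9, so 9 affirmative votes are needed; 8 voted in favor. Not satisfied.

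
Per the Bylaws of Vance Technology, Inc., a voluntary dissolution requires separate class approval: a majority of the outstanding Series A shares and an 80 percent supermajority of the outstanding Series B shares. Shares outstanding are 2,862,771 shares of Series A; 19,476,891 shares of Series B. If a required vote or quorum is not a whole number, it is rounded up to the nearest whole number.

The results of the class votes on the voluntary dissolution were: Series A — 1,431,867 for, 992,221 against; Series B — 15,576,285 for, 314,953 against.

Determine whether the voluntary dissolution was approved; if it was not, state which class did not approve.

Series A: a majority of 2862771 is 1431386; 1,431,386 required, 1,431,867 in favor — approved.
Series B: 4/5 of 19476891 = 15581512.80, rounded up to 15581513; 15,581,513 required, 15,576,285 in favor — not approved.

Not approved — the Series B shares did not give the required vote.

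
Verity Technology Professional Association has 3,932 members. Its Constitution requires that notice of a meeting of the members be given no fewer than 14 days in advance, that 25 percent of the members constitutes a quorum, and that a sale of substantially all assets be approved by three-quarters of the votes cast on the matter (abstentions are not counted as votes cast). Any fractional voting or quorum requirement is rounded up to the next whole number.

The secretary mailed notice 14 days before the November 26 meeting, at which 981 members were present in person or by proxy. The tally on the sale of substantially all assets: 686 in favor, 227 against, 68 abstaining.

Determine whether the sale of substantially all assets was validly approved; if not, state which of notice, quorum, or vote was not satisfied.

Notice: 14 days given; 14 required. Satisfied.
Quorum: 25% of 3,932 = 983; 981 present. Not satisfied.
Vote: requires three-fourths of the votes cast (981 − 68 abstaining = 913); 3/4 of 913 = 684.75, rounded up to 685, so 685 needed; 686 in favor. Satisfied.

Invalid — quorum requirement not satisfied.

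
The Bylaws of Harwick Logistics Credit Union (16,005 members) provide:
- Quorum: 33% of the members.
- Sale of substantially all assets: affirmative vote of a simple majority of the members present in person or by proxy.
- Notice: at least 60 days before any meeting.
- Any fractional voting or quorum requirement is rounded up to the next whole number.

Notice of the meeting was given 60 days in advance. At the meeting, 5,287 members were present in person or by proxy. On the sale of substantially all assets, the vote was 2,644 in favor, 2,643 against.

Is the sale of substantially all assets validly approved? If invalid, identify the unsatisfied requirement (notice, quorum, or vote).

Valid — all requirements satisfied.

Notice: 60 days given; 60 required. Satisfied.
Quorum: 33% of 16,005 = 5,281.65, rounded up to 5,282; 5,287 present. Satisfied.
Vote: requires a majority of those present (5,287); a majority of 5287 is 2644, so 2,644 needed; 2,644 in favor. Satisfied.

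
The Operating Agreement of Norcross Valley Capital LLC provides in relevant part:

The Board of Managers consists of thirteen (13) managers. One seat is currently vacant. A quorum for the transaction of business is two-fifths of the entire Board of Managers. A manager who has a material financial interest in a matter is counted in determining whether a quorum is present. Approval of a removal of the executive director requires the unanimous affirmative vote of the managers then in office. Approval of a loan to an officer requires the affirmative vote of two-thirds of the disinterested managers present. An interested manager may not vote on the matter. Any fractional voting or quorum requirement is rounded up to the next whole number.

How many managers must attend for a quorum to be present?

2/5 of 13 = 5.20, rounded up to 6.

6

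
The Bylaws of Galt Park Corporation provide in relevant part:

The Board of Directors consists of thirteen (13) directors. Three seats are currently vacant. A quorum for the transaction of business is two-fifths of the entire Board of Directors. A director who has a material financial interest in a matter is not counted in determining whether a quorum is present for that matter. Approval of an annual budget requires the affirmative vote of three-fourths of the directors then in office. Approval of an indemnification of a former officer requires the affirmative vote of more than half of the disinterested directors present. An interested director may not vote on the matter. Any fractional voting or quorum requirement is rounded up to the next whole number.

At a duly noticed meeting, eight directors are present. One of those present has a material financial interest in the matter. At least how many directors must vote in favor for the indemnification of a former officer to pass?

The indemnification of a former officer requires a majority of the disinterested directors present (8 − 1 = 7).
A majority of 7 is 4.

4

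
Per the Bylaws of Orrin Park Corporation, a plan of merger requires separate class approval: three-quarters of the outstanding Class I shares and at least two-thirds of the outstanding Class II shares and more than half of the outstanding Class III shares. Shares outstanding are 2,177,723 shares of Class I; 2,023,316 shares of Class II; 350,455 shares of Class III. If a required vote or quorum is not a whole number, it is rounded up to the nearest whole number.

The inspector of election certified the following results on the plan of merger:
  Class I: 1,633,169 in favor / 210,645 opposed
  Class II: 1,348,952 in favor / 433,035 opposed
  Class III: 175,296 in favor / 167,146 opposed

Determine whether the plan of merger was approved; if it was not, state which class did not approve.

Not approved — the Class I shares did not give the required vote.

Class I: 3/4 of 2177723 = 1633292.25, rounded up to 1633293; 1,633,293 required, 1,633,169 in favor — not approved.
Class II: 2/3 of 2023316 = 1348877.33, rounded up to 1348878; 1,348,878 required, 1,348,952 in favor — approved.
Class III: a majority of 350455 is 175228; 175,228 required, 175,296 in favor — approved.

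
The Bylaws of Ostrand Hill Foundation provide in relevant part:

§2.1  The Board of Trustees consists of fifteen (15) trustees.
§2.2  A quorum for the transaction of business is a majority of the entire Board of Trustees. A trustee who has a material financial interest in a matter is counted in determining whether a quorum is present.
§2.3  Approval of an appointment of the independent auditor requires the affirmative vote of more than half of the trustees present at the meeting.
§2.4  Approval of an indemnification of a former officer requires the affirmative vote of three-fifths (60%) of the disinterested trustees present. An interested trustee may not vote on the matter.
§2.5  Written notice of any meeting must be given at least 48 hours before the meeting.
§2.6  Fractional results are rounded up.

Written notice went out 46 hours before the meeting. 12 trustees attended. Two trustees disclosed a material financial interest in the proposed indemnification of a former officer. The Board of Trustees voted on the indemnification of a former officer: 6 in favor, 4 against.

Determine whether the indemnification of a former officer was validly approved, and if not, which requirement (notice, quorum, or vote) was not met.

Invalid — notice requirement not satisfied.

Notice: 46 hours given; 48 required (46 < 48). Not satisfied.
Quorum: 12 present (interested trustees count toward quorum); quorum is 8. Satisfied.
Vote: the indemnification of a former officer requires three-fifths of the disinterested trustees present (12 − 2 = 10). 3/5 of 10 = 6, so 6 affirmative votes are needed; 6 voted in favor. Satisfied.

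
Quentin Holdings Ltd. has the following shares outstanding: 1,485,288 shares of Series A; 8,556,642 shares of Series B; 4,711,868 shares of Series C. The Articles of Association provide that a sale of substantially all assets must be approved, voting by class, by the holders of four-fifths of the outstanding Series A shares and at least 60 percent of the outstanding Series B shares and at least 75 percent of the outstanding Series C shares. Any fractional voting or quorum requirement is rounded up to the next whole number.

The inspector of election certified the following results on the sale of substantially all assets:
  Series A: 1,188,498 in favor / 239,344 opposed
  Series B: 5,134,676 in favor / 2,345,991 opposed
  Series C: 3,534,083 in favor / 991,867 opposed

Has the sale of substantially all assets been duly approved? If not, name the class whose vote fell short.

Series A: 4/5 of 1485288 = 1188230.40, rounded up to 1188231; 1,188,231 required, 1,188,498 in favor — approved.
Series B: 3/5 of 8556642 = 5133985.20, rounded up to 5133986; 5,133,986 required, 5,134,676 in favor — approved.
Series C: 3/4 of 4711868 = 3533901; 3,533,901 required, 3,534,083 in favor — approved.

Approved — every class gave the required vote.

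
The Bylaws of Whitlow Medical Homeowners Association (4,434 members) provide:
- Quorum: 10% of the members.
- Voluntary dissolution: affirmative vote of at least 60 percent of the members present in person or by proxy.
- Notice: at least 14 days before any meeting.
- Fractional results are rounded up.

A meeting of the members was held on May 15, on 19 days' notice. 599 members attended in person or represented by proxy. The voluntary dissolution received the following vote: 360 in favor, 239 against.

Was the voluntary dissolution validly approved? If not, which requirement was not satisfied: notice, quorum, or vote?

Notice: 19 days given; 14 required. Satisfied.
Quorum: 10% of 4,434 = 443.40, rounded up to 444; 599 present. Satisfied.
Vote: requires three-fifths of those present (599); 3/5 of 599 = 359.40, rounded up to 360, so 360 needed; 360 in favor. Satisfied.

Valid — all requirements satisfied.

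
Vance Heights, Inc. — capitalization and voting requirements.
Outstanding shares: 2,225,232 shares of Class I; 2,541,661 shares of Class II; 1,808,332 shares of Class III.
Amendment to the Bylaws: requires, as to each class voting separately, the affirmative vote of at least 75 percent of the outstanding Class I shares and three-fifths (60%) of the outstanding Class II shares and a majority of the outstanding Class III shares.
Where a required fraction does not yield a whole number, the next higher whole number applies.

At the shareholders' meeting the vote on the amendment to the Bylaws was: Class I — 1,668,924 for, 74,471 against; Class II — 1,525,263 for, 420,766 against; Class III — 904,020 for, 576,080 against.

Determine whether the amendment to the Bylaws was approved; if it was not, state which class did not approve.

Class I: 3/4 of 2225232 = 1668924; 1,668,924 required, 1,668,924 in favor — approved.
Class II: 3/5 of 2541661 = 1524996.60, rounded up to 1524997; 1,524,997 required, 1,525,263 in favor — approved.
Class III: a majority of 1808332 is 904167; 904,167 required, 904,020 in favor — not approved.

Not approved — the Class III shares did not give the required vote.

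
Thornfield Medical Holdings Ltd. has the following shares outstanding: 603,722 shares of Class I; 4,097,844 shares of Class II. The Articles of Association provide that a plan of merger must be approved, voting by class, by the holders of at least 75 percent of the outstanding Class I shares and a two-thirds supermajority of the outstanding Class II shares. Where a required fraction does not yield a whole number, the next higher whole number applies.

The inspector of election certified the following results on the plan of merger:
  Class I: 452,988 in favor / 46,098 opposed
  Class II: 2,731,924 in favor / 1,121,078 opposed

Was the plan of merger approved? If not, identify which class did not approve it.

Class I: 3/4 of 603722 = 452791.50, rounded up to 452792; 452,792 required, 452,988 in favor — approved.
Class II: 2/3 of 4097844 = 2731896; 2,731,896 required, 2,731,924 in favor — approved.

Approved — every class gave the required vote.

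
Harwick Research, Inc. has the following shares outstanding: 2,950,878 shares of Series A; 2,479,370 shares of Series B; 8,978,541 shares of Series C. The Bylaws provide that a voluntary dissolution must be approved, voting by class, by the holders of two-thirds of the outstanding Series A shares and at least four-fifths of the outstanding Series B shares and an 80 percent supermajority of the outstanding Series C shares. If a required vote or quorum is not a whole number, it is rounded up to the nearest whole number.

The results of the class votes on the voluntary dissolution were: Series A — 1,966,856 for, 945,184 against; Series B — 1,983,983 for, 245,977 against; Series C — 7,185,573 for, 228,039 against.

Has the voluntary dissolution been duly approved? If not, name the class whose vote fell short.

Series A: 2/3 of 2950878 = 1967252; 1,967,252 required, 1,966,856 in favor — not approved.
Series B: 4/5 of 2479370 = 1983496; 1,983,496 required, 1,983,983 in favor — approved.
Series C: 4/5 of 8978541 = 7182832.80, rounded up to 7182833; 7,182,833 required, 7,185,573 in favor — approved.

Not approved — the Series A shares did not give the required vote.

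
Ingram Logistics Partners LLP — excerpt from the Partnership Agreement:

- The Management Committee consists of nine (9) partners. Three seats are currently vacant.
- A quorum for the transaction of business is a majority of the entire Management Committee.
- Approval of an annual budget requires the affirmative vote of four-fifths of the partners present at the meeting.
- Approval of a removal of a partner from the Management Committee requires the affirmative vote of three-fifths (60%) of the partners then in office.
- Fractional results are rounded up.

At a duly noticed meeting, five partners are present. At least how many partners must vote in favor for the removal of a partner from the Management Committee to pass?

4

The removal of a partner from the Management Committee requires three-fifths of the partners then in office (6).
3/5 of 6 = 3.60, rounded up to 4.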